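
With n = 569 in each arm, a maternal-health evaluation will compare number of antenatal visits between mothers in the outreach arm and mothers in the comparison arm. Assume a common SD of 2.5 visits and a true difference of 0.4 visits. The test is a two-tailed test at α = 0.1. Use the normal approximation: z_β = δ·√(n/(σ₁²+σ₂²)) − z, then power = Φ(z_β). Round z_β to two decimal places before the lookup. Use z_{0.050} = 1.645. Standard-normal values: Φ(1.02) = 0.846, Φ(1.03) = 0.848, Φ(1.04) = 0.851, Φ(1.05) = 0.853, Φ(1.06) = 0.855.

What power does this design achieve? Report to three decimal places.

Power ≈ 0.853

z_β = δ·√(n/(σ₁²+σ₂²)) − z_{α/2}
    = 0.4 · √(569/12.5) − 1.645
    = 0.4 · 6.74685 − 1.645
    = 2.6987 − 1.645 = 1.0537 → 1.05
Power = Φ(1.05) = 0.853.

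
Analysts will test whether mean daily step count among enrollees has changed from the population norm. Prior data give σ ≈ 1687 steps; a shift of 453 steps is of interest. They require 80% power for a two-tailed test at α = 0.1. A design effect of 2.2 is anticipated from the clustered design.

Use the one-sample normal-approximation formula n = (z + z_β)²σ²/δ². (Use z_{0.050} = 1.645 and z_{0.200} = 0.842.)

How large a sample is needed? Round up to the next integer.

n = (z_{α/2} + z_β)² · σ² / δ²
  = (1.645 + 0.842)² · 1687² / 453²
  = 6.1852 · 2845969 / 205209
  = 85.78
Design effect: 2.2 × 85.78 = 188.72.
Round up → n = 189.

n = 189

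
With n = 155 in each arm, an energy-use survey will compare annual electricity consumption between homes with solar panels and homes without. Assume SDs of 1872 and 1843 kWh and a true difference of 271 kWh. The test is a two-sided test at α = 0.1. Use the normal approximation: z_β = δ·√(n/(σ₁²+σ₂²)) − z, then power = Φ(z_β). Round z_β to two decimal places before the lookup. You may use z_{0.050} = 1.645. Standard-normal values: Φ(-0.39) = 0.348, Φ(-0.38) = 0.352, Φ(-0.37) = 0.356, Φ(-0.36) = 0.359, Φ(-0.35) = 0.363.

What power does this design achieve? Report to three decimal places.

z_β = δ·√(n/(σ₁²+σ₂²)) − z_{α/2}
    = 271 · √(155/6901033) − 1.645
    = 271 · 0.00474 − 1.645
    = 1.2843 − 1.645 = -0.3607 → -0.36
Power = Φ(-0.36) = 0.359.

Power ≈ 0.359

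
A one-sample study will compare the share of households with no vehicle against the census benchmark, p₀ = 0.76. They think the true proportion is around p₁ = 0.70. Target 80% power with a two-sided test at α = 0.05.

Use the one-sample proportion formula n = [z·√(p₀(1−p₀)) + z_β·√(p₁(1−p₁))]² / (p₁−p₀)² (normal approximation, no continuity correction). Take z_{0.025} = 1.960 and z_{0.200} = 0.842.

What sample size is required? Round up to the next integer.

n = 416

n = [z_{α/2}·√(p₀q₀) + z_β·√(p₁q₁)]² / (p₁ − p₀)²
  = [1.960·√(0.76·0.24) + 0.842·√(0.70·0.30)]² / (-0.06)²
  = [1.960·0.4271 + 0.842·0.4583]² / 0.0036
  = [1.2229]² / 0.0036
  = 415.44
Round up → n = 416.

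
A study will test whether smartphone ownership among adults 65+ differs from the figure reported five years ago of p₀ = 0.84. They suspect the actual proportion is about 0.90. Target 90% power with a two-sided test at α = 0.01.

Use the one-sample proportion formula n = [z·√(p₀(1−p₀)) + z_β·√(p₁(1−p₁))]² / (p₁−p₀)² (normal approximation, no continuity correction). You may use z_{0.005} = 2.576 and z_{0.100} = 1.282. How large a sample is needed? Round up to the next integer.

n = [z_{α/2}·√(p₀q₀) + z_β·√(p₁q₁)]² / (p₁ − p₀)²
  = [2.576·√(0.84·0.16) + 1.282·√(0.90·0.10)]² / (0.06)²
  = [2.576·0.3666 + 1.282·0.3000]² / 0.0036
  = [1.3290]² / 0.0036
  = 490.61
Round up → n = 491.

n = 491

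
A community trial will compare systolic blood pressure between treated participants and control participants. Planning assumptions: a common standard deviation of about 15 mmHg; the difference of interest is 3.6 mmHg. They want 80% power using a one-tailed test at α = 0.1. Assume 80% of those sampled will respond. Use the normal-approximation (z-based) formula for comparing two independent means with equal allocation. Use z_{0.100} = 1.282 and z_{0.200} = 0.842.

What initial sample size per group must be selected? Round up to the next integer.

n = 196 per group

n = (z_α + z_β)² · (σ₁² + σ₂²) / δ²
  = (1.282 + 0.842)² · (2·15² = 450) / 3.6²
  = 4.5114 · 450 / 12.96
  = 156.65
Adjust for 80% response: 156.65 / 0.80 = 195.81.
Round up → n = 196 per group.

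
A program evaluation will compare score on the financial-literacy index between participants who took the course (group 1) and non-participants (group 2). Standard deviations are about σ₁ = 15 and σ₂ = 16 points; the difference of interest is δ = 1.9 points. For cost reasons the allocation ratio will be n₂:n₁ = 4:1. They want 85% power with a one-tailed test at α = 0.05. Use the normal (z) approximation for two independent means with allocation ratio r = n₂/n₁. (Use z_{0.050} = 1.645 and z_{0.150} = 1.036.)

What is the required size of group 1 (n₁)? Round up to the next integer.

n₁ = 576

n₁ = (z_α + z_β)² · (σ₁² + σ₂²/r) / δ²
   = (1.645 + 1.036)² · (15² + 16²/4) / 1.9²
   = 7.1878 · (225 + 64) / 3.61
   = 7.1878 · 289 / 3.61
   = 575.42
Round up → n₁ = 576; n₂ = r·n₁ = 4 × 576 = 2304.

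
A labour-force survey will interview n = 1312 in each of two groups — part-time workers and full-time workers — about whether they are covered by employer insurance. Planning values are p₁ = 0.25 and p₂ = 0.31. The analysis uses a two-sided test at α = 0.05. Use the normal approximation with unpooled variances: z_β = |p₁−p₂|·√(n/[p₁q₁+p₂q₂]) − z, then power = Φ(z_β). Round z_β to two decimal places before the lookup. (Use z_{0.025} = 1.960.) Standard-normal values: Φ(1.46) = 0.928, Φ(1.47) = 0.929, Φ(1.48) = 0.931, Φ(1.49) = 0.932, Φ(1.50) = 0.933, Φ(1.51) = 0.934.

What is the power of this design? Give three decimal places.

z_β = |p₁−p₂|·√(n/[p₁q₁+p₂q₂]) − z_{α/2}
    = 0.06 · √(1312/0.4014) − 1.960
    = 0.06 · 57.1713 − 1.960
    = 3.4303 − 1.960 = 1.4703 → 1.47
Power = Φ(1.47) = 0.929.

Power ≈ 0.929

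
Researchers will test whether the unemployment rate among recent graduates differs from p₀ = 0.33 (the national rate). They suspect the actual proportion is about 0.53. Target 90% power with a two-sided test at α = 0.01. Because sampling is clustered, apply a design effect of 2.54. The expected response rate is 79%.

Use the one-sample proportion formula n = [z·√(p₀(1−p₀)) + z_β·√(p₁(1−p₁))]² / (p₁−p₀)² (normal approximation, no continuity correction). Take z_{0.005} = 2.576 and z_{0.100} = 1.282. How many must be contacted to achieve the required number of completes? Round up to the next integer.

n = [z_{α/2}·√(p₀q₀) + z_β·√(p₁q₁)]² / (p₁ − p₀)²
  = [2.576·√(0.33·0.67) + 1.282·√(0.53·0.47)]² / (0.20)²
  = [2.576·0.4702 + 1.282·0.4991]² / 0.0400
  = [1.8511]² / 0.0400
  = 85.67
Design effect: 2.54 × 85.67 = 217.59.
Adjust for 79% response: 217.59 / 0.79 = 275.43.
Round up → n = 276.

n = 276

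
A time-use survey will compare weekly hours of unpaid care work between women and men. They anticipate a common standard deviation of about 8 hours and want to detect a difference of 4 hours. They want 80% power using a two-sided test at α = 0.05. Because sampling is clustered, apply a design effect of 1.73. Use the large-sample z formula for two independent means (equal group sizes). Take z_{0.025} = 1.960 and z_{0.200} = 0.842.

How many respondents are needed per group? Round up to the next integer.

n = (z_{α/2} + z_β)² · (σ₁² + σ₂²) / δ²
  = (1.960 + 0.842)² · (2·8² = 128) / 4²
  = 7.8512 · 128 / 16
  = 62.81
Design effect: 1.73 × 62.81 = 108.66.
Round up → n = 109 per group.

n = 109 per group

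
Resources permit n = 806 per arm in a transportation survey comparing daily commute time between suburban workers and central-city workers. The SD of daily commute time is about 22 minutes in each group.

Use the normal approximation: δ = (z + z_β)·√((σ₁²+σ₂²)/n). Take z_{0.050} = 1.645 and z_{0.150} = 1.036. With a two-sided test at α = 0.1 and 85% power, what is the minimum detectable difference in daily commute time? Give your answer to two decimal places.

δ = (z_{α/2} + z_β) · √((σ₁²+σ₂²)/n)
  = (1.645 + 1.036) · √(968/806)
  = 2.681 · √1.201
  = 2.681 · 1.0959
  = 2.9381

Minimum detectable difference ≈ 2.94 minutes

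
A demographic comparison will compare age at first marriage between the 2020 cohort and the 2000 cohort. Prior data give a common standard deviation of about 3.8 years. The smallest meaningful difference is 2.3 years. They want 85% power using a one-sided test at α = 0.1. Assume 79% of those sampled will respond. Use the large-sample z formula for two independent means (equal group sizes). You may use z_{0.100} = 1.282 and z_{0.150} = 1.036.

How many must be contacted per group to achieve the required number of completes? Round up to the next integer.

n = 38 per group

n = (z_α + z_β)² · (σ₁² + σ₂²) / δ²
  = (1.282 + 1.036)² · (2·3.8² = 28.88) / 2.3²
  = 5.3731 · 28.88 / 5.29
  = 29.33
Adjust for 79% response: 29.33 / 0.79 = 37.13.
Round up → n = 38 per group.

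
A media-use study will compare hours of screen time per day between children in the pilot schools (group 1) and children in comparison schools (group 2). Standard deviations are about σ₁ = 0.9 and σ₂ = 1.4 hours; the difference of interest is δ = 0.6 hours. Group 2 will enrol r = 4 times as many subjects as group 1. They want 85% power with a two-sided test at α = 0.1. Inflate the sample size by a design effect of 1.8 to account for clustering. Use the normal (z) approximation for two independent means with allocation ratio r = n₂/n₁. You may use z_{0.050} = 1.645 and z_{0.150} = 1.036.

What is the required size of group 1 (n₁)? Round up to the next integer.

n₁ = (z_{α/2} + z_β)² · (σ₁² + σ₂²/r) / δ²
   = (1.645 + 1.036)² · (0.9² + 1.4²/4) / 0.6²
   = 7.1878 · (0.81 + 0.49) / 0.36
   = 7.1878 · 1.3 / 0.36
   = 25.96
Design effect: 1.8 × 25.96 = 46.72.
Round up → n₁ = 47; n₂ = r·n₁ = 4 × 47 = 188.

n₁ = 47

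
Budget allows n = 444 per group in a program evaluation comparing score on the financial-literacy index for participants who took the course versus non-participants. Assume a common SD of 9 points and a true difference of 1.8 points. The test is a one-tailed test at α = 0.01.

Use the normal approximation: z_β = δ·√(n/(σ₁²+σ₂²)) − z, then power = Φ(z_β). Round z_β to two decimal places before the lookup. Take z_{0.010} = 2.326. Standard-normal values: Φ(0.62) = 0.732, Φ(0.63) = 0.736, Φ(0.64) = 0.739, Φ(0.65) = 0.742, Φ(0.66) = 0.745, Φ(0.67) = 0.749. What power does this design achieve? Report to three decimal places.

Power ≈ 0.742

z_β = δ·√(n/(σ₁²+σ₂²)) − z_α
    = 1.8 · √(444/162) − 2.326
    = 1.8 · 1.65552 − 2.326
    = 2.9799 − 2.326 = 0.6539 → 0.65
Power = Φ(0.65) = 0.742.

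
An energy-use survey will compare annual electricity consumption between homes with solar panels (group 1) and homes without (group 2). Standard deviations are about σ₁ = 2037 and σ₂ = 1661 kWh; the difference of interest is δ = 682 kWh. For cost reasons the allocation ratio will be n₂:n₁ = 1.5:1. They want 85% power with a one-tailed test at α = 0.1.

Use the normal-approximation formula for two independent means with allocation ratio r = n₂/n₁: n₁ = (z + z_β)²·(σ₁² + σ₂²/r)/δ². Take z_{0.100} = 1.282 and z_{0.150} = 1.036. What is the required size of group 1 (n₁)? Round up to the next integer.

n₁ = (z_α + z_β)² · (σ₁² + σ₂²/r) / δ²
   = (1.282 + 1.036)² · (2037² + 1661²/1.5) / 682²
   = 5.3731 · (4149369 + 1839280.7) / 465124
   = 5.3731 · 5988649.7 / 465124
   = 69.18
Round up → n₁ = 70; n₂ = r·n₁ = 1.5 × 70 = 105.

n₁ = 70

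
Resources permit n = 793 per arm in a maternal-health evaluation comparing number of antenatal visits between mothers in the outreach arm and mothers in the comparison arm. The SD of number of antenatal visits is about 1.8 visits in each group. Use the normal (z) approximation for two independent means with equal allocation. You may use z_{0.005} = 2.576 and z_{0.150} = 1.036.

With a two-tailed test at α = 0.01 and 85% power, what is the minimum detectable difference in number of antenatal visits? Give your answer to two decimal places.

Minimum detectable difference ≈ 0.33 visits

δ = (z_{α/2} + z_β) · √((σ₁²+σ₂²)/n)
  = (2.576 + 1.036) · √(6.48/793)
  = 3.612 · √0.00817
  = 3.612 · 0.0904
  = 0.3265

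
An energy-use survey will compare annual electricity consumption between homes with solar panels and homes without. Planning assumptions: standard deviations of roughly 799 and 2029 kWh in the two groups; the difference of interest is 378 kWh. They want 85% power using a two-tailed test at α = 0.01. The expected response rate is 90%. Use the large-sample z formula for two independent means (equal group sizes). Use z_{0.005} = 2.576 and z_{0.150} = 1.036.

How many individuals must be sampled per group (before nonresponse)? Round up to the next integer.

n = (z_{α/2} + z_β)² · (σ₁² + σ₂²) / δ²
  = (2.576 + 1.036)² · (799² + 2029² = 4755242) / 378²
  = 13.0465 · 4755242 / 142884
  = 434.19
Adjust for 90% response: 434.19 / 0.90 = 482.44.
Round up → n = 483 per group.

n = 483 per group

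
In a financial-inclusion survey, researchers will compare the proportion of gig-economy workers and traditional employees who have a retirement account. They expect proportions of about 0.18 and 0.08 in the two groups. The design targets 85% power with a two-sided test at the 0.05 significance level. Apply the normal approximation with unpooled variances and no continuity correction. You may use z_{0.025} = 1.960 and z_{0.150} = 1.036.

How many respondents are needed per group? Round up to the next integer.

n = (z_{α/2} + z_β)² · [p₁(1−p₁) + p₂(1−p₂)] / (p₁ − p₂)²
  = (1.960 + 1.036)² · (0.18·0.82 + 0.08·0.92) / (0.10)²
  = (2.996)² · (0.1476 + 0.0736) / 0.0100
  = 8.9760 · 0.2212 / 0.0100
  = 198.55
Round up → n = 199 per group.

n = 199 per group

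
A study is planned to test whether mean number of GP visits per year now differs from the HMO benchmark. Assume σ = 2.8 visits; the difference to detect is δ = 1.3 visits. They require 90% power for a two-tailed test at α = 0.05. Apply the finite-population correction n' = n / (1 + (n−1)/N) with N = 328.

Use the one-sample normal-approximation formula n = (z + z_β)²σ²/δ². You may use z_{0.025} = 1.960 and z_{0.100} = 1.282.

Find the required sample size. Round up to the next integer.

n = (z_{α/2} + z_β)² · σ² / δ²
  = (1.960 + 1.282)² · 2.8² / 1.3²
  = 10.5106 · 7.84 / 1.69
  = 48.76
Finite-population correction (N = 328): 48.76 / (1 + (48.76 − 1)/328) = 42.56.
Round up → n = 43.

n = 43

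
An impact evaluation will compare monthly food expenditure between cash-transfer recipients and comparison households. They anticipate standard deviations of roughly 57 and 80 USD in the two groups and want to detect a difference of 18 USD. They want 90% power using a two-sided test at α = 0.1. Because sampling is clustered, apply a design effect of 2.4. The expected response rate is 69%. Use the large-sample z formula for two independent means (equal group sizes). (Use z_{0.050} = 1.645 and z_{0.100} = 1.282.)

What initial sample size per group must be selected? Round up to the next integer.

n = (z_{α/2} + z_β)² · (σ₁² + σ₂²) / δ²
  = (1.645 + 1.282)² · (57² + 80² = 9649) / 18²
  = 8.5673 · 9649 / 324
  = 255.14
Design effect: 2.4 × 255.14 = 612.34.
Adjust for 69% response: 612.34 / 0.69 = 887.45.
Round up → n = 888 per group.

n = 888 per group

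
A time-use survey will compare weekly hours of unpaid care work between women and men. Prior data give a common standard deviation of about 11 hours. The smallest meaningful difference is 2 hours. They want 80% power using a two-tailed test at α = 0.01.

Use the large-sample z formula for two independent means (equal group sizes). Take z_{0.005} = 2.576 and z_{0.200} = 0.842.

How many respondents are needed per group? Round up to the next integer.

n = 707 per group

n = (z_{α/2} + z_β)² · (σ₁² + σ₂²) / δ²
  = (2.576 + 0.842)² · (2·11² = 242) / 2²
  = 11.6827 · 242 / 4
  = 706.80
Round up → n = 707 per group.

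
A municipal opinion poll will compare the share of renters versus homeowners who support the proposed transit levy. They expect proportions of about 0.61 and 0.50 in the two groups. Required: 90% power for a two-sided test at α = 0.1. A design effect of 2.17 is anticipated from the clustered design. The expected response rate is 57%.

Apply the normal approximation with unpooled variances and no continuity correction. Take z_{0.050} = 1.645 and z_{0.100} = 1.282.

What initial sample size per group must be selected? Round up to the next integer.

n = 1316 per group

n = (z_{α/2} + z_β)² · [p₁(1−p₁) + p₂(1−p₂)] / (p₁ − p₂)²
  = (1.645 + 1.282)² · (0.61·0.39 + 0.50·0.50) / (0.11)²
  = (2.927)² · (0.2379 + 0.2500) / 0.0121
  = 8.5673 · 0.4879 / 0.0121
  = 345.45
Design effect: 2.17 × 345.45 = 749.64.
Adjust for 57% response: 749.64 / 0.57 = 1315.15.
Round up → n = 1316 per group.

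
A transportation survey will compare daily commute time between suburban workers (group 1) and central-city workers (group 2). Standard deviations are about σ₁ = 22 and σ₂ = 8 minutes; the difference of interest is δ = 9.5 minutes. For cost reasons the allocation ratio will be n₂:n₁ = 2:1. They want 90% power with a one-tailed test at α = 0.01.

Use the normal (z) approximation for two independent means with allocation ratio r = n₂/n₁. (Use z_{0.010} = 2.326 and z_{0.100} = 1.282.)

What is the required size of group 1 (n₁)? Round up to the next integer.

n₁ = 75

n₁ = (z_α + z_β)² · (σ₁² + σ₂²/r) / δ²
   = (2.326 + 1.282)² · (22² + 8²/2) / 9.5²
   = 13.0177 · (484 + 32) / 90.25
   = 13.0177 · 516 / 90.25
   = 74.43
Round up → n₁ = 75; n₂ = r·n₁ = 2 × 75 = 150.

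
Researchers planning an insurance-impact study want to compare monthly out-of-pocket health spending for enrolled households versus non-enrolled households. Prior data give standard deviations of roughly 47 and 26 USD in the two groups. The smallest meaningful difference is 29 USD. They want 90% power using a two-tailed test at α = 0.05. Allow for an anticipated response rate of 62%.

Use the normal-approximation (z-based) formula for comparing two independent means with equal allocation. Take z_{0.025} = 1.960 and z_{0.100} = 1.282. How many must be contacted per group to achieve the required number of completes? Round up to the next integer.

n = (z_{α/2} + z_β)² · (σ₁² + σ₂²) / δ²
  = (1.960 + 1.282)² · (47² + 26² = 2885) / 29²
  = 10.5106 · 2885 / 841
  = 36.06
Adjust for 62% response: 36.06 / 0.62 = 58.15.
Round up → n = 59 per group.

n = 59 per group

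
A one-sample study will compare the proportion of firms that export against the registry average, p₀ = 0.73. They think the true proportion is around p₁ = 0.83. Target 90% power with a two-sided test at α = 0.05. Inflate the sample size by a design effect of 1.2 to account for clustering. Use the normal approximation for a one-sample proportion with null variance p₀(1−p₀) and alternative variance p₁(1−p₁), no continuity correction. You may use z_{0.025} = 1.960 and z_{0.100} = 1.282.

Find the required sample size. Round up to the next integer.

n = [z_{α/2}·√(p₀q₀) + z_β·√(p₁q₁)]² / (p₁ − p₀)²
  = [1.960·√(0.73·0.27) + 1.282·√(0.83·0.17)]² / (0.10)²
  = [1.960·0.4440 + 1.282·0.3756]² / 0.0100
  = [1.3517]² / 0.0100
  = 182.72
Design effect: 1.2 × 182.72 = 219.26.
Round up → n = 220.

n = 220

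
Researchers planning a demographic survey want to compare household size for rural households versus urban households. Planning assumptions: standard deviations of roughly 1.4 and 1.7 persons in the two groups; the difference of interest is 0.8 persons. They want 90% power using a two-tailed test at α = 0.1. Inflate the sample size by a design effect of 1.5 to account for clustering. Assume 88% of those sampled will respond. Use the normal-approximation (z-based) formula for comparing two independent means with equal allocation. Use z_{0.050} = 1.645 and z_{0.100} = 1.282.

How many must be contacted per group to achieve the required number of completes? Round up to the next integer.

n = (z_{α/2} + z_β)² · (σ₁² + σ₂²) / δ²
  = (1.645 + 1.282)² · (1.4² + 1.7² = 4.85) / 0.8²
  = 8.5673 · 4.85 / 0.64
  = 64.92
Design effect: 1.5 × 64.92 = 97.39.
Adjust for 88% response: 97.39 / 0.88 = 110.67.
Round up → n = 111 per group.

n = 111 per group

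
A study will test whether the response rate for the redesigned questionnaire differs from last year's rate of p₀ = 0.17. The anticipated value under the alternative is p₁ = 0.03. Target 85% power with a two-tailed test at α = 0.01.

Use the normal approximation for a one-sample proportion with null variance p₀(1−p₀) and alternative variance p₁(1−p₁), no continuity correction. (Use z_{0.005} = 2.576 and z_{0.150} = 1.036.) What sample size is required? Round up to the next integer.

n = [z_{α/2}·√(p₀q₀) + z_β·√(p₁q₁)]² / (p₁ − p₀)²
  = [2.576·√(0.17·0.83) + 1.036·√(0.03·0.97)]² / (-0.14)²
  = [2.576·0.3756 + 1.036·0.1706]² / 0.0196
  = [1.1444]² / 0.0196
  = 66.81
Round up → n = 67.

n = 67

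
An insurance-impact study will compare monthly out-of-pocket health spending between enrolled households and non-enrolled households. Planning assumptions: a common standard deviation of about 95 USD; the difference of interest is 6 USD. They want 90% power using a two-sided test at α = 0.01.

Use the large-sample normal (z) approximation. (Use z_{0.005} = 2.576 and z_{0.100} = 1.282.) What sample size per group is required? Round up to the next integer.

n = 7463 per group

n = (z_{α/2} + z_β)² · (σ₁² + σ₂²) / δ²
  = (2.576 + 1.282)² · (2·95² = 18050) / 6²
  = 14.8842 · 18050 / 36
  = 7462.75
Round up → n = 7463 per group.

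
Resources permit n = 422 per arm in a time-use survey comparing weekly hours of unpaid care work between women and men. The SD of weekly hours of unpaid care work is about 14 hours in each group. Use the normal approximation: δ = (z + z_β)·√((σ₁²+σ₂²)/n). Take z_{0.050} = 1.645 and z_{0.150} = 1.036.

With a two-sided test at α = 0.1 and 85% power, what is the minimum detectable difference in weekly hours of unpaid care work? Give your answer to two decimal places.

δ = (z_{α/2} + z_β) · √((σ₁²+σ₂²)/n)
  = (1.645 + 1.036) · √(392/422)
  = 2.681 · √0.92891
  = 2.681 · 0.9638
  = 2.5839

Minimum detectable difference ≈ 2.58 hours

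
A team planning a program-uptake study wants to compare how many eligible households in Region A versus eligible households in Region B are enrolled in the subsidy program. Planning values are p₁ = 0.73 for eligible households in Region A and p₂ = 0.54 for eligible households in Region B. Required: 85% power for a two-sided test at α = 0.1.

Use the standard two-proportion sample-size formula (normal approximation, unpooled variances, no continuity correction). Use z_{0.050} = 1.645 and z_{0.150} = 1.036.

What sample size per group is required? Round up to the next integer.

n = 89 per group

n = (z_{α/2} + z_β)² · [p₁(1−p₁) + p₂(1−p₂)] / (p₁ − p₂)²
  = (1.645 + 1.036)² · (0.73·0.27 + 0.54·0.46) / (0.19)²
  = (2.681)² · (0.1971 + 0.2484) / 0.0361
  = 7.1878 · 0.4455 / 0.0361
  = 88.70
Round up → n = 89 per group.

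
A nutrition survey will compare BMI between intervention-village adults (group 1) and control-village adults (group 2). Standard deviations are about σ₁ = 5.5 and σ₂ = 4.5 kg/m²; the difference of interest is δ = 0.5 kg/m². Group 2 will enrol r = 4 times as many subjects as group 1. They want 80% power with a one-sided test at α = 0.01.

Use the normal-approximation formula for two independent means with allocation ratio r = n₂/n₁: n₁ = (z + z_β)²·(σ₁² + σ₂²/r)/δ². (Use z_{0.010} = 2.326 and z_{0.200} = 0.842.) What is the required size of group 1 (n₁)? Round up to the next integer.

n₁ = (z_α + z_β)² · (σ₁² + σ₂²/r) / δ²
   = (2.326 + 0.842)² · (5.5² + 4.5²/4) / 0.5²
   = 10.0362 · (30.25 + 5.0625) / 0.25
   = 10.0362 · 35.3125 / 0.25
   = 1417.62
Round up → n₁ = 1418; n₂ = r·n₁ = 4 × 1418 = 5672.

n₁ = 1418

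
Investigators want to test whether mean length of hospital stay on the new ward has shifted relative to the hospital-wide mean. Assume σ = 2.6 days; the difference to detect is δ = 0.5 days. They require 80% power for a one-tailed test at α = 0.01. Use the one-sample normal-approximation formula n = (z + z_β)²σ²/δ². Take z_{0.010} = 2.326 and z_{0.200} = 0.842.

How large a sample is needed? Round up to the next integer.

n = 272

n = (z_α + z_β)² · σ² / δ²
  = (2.326 + 0.842)² · 2.6² / 0.5²
  = 10.0362 · 6.76 / 0.25
  = 271.38
Round up → n = 272.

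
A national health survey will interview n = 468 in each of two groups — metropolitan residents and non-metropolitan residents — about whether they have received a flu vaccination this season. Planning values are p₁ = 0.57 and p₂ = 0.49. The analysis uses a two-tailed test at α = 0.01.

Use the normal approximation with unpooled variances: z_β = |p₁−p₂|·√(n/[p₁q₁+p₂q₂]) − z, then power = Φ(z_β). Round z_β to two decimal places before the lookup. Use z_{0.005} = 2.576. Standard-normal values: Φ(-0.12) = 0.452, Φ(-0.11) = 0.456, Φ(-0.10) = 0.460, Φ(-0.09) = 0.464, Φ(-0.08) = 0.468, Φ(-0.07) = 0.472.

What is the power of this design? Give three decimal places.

Power ≈ 0.452

z_β = |p₁−p₂|·√(n/[p₁q₁+p₂q₂]) − z_{α/2}
    = 0.08 · √(468/0.4950) − 2.576
    = 0.08 · 30.7482 − 2.576
    = 2.4599 − 2.576 = -0.1161 → -0.12
Power = Φ(-0.12) = 0.452.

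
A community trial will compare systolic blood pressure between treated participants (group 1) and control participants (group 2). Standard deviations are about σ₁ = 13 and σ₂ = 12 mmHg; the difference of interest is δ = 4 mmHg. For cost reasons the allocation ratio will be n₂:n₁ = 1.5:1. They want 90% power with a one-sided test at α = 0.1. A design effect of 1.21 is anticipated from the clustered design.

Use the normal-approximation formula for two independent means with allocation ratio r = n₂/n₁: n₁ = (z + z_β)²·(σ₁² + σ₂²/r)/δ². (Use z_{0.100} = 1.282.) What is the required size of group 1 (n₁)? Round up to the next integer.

n₁ = (z_α + z_β)² · (σ₁² + σ₂²/r) / δ²
   = (1.282 + 1.282)² · (13² + 12²/1.5) / 4²
   = 6.5741 · (169 + 96) / 16
   = 6.5741 · 265 / 16
   = 108.88
Design effect: 1.21 × 108.88 = 131.75.
Round up → n₁ = 132; n₂ = r·n₁ = 1.5 × 132 = 198.

n₁ = 132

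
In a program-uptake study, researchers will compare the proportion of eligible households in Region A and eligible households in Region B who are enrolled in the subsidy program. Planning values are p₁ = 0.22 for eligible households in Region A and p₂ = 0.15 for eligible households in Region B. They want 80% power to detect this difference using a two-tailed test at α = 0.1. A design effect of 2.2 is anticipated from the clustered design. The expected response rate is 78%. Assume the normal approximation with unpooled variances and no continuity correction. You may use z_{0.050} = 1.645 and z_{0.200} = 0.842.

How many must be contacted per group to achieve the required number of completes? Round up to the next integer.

n = (z_{α/2} + z_β)² · [p₁(1−p₁) + p₂(1−p₂)] / (p₁ − p₂)²
  = (1.645 + 0.842)² · (0.22·0.78 + 0.15·0.85) / (0.07)²
  = (2.487)² · (0.1716 + 0.1275) / 0.0049
  = 6.1852 · 0.2991 / 0.0049
  = 377.55
Design effect: 2.2 × 377.55 = 830.61.
Adjust for 78% response: 830.61 / 0.78 = 1064.88.
Round up → n = 1065 per group.

n = 1065 per group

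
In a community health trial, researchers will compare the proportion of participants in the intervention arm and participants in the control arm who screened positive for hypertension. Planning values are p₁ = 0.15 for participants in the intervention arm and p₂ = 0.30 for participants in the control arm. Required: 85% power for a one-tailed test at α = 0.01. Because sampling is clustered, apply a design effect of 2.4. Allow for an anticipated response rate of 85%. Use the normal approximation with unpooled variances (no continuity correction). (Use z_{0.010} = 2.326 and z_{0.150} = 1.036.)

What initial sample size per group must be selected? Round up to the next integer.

n = 479 per group

n = (z_α + z_β)² · [p₁(1−p₁) + p₂(1−p₂)] / (p₁ − p₂)²
  = (2.326 + 1.036)² · (0.15·0.85 + 0.30·0.70) / (-0.15)²
  = (3.362)² · (0.1275 + 0.2100) / 0.0225
  = 11.3030 · 0.3375 / 0.0225
  = 169.55
Design effect: 2.4 × 169.55 = 406.91.
Adjust for 85% response: 406.91 / 0.85 = 478.72.
Round up → n = 479 per group.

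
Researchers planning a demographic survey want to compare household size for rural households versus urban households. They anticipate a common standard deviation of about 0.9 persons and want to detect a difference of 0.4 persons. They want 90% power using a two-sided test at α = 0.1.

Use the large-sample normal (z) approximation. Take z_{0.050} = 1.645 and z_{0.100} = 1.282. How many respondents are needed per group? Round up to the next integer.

n = (z_{α/2} + z_β)² · (σ₁² + σ₂²) / δ²
  = (1.645 + 1.282)² · (2·0.9² = 1.62) / 0.4²
  = 8.5673 · 1.62 / 0.16
  = 86.74
Round up → n = 87 per group.

n = 87 per group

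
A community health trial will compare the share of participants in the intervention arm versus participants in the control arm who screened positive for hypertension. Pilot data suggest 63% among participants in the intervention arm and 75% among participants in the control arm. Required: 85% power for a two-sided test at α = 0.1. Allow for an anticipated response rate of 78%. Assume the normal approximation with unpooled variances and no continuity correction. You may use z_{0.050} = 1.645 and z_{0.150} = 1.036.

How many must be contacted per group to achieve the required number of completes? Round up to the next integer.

n = (z_{α/2} + z_β)² · [p₁(1−p₁) + p₂(1−p₂)] / (p₁ − p₂)²
  = (1.645 + 1.036)² · (0.63·0.37 + 0.75·0.25) / (-0.12)²
  = (2.681)² · (0.2331 + 0.1875) / 0.0144
  = 7.1878 · 0.4206 / 0.0144
  = 209.94
Adjust for 78% response: 209.94 / 0.78 = 269.16.
Round up → n = 270 per group.

n = 270 per group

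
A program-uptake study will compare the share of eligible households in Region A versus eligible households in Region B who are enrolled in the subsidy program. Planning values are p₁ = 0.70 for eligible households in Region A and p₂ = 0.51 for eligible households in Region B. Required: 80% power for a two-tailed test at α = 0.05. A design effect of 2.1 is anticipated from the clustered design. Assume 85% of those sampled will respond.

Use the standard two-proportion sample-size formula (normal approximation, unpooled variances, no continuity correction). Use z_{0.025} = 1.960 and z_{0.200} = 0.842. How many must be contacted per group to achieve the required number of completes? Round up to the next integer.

n = (z_{α/2} + z_β)² · [p₁(1−p₁) + p₂(1−p₂)] / (p₁ − p₂)²
  = (1.960 + 0.842)² · (0.70·0.30 + 0.51·0.49) / (0.19)²
  = (2.802)² · (0.2100 + 0.2499) / 0.0361
  = 7.8512 · 0.4599 / 0.0361
  = 100.02
Design effect: 2.1 × 100.02 = 210.04.
Adjust for 85% response: 210.04 / 0.85 = 247.11.
Round up → n = 248 per group.

n = 248 per group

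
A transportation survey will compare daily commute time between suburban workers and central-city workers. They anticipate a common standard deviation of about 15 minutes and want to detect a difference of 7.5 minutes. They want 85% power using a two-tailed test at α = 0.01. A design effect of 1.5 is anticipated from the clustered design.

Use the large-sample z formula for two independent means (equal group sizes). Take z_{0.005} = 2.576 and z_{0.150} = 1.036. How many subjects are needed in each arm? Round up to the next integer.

n = (z_{α/2} + z_β)² · (σ₁² + σ₂²) / δ²
  = (2.576 + 1.036)² · (2·15² = 450) / 7.5²
  = 13.0465 · 450 / 56.25
  = 104.37
Design effect: 1.5 × 104.37 = 156.56.
Round up → n = 157 per group.

n = 157 per group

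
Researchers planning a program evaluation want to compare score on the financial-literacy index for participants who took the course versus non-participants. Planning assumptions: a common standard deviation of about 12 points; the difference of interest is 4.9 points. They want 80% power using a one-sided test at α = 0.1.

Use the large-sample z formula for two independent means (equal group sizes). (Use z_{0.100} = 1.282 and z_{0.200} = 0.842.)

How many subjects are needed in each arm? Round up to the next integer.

n = 55 per group

n = (z_α + z_β)² · (σ₁² + σ₂²) / δ²
  = (1.282 + 0.842)² · (2·12² = 288) / 4.9²
  = 4.5114 · 288 / 24.01
  = 54.11
Round up → n = 55 per group.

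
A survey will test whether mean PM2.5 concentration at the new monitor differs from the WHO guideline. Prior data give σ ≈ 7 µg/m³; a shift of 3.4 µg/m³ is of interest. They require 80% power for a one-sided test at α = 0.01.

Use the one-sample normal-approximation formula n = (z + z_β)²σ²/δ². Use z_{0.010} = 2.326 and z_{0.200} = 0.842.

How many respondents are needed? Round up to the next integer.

n = (z_α + z_β)² · σ² / δ²
  = (2.326 + 0.842)² · 7² / 3.4²
  = 10.0362 · 49 / 11.56
  = 42.54
Round up → n = 43.

n = 43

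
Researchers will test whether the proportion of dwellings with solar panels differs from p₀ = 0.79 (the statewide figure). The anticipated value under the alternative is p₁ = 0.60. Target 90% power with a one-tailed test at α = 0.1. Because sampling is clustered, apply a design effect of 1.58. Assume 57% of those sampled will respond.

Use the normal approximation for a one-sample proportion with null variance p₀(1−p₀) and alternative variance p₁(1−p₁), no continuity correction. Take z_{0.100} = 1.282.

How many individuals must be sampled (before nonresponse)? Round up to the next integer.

n = 102

n = [z_α·√(p₀q₀) + z_β·√(p₁q₁)]² / (p₁ − p₀)²
  = [1.282·√(0.79·0.21) + 1.282·√(0.60·0.40)]² / (-0.19)²
  = [1.282·0.4073 + 1.282·0.4899]² / 0.0361
  = [1.1502]² / 0.0361
  = 36.65
Design effect: 1.58 × 36.65 = 57.90.
Adjust for 57% response: 57.90 / 0.57 = 101.59.
Round up → n = 102.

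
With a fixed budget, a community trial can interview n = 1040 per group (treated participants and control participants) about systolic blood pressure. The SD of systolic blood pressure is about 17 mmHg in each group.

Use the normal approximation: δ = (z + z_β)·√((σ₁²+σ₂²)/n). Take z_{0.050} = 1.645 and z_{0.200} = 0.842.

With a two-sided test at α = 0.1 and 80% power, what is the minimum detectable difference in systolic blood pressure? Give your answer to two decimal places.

Minimum detectable difference ≈ 1.85 mmHg

δ = (z_{α/2} + z_β) · √((σ₁²+σ₂²)/n)
  = (1.645 + 0.842) · √(578/1040)
  = 2.487 · √0.55577
  = 2.487 · 0.7455
  = 1.8541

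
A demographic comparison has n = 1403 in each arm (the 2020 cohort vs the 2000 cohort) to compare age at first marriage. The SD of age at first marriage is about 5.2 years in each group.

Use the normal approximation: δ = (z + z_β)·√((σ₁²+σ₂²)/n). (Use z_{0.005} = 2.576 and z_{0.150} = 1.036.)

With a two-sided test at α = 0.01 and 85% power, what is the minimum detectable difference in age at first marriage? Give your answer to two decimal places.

Minimum detectable difference ≈ 0.71 years

δ = (z_{α/2} + z_β) · √((σ₁²+σ₂²)/n)
  = (2.576 + 1.036) · √(54.08/1403)
  = 3.612 · √0.03855
  = 3.612 · 0.1963
  = 0.7091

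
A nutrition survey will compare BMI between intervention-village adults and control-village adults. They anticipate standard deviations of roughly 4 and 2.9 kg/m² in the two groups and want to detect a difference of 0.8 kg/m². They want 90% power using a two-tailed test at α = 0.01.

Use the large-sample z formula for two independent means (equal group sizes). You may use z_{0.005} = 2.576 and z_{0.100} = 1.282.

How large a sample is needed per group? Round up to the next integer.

n = (z_{α/2} + z_β)² · (σ₁² + σ₂²) / δ²
  = (2.576 + 1.282)² · (4² + 2.9² = 24.41) / 0.8²
  = 14.8842 · 24.41 / 0.64
  = 567.69
Round up → n = 568 per group.

n = 568 per group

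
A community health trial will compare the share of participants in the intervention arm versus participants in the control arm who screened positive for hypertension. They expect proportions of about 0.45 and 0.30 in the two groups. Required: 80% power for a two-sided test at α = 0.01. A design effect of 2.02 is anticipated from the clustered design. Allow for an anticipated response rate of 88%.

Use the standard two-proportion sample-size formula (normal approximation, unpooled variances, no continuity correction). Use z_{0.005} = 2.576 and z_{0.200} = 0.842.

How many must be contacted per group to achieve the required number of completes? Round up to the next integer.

n = (z_{α/2} + z_β)² · [p₁(1−p₁) + p₂(1−p₂)] / (p₁ − p₂)²
  = (2.576 + 0.842)² · (0.45·0.55 + 0.30·0.70) / (0.15)²
  = (3.418)² · (0.2475 + 0.2100) / 0.0225
  = 11.6827 · 0.4575 / 0.0225
  = 237.55
Design effect: 2.02 × 237.55 = 479.85.
Adjust for 88% response: 479.85 / 0.88 = 545.28.
Round up → n = 546 per group.

n = 546 per group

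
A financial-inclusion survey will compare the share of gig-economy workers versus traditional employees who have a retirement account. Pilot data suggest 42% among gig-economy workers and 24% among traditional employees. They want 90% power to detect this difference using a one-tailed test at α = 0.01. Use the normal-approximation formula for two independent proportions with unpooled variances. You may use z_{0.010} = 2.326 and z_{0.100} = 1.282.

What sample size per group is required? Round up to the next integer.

n = 172 per group

n = (z_α + z_β)² · [p₁(1−p₁) + p₂(1−p₂)] / (p₁ − p₂)²
  = (2.326 + 1.282)² · (0.42·0.58 + 0.24·0.76) / (0.18)²
  = (3.608)² · (0.2436 + 0.1824) / 0.0324
  = 13.0177 · 0.4260 / 0.0324
  = 171.16
Round up → n = 172 per group.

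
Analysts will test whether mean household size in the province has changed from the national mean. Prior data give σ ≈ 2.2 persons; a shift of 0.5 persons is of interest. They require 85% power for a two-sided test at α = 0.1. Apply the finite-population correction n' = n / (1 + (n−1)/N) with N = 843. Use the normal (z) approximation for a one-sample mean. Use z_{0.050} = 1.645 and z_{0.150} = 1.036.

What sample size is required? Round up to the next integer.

n = (z_{α/2} + z_β)² · σ² / δ²
  = (1.645 + 1.036)² · 2.2² / 0.5²
  = 7.1878 · 4.84 / 0.25
  = 139.16
Finite-population correction (N = 843): 139.16 / (1 + (139.16 − 1)/843) = 119.56.
Round up → n = 120.

n = 120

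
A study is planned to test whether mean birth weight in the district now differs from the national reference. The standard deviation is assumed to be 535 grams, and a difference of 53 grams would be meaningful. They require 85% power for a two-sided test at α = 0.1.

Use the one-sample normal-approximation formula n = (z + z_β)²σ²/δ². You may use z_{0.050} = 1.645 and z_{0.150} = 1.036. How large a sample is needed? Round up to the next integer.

n = 733

n = (z_{α/2} + z_β)² · σ² / δ²
  = (1.645 + 1.036)² · 535² / 53²
  = 7.1878 · 286225 / 2809
  = 732.40
Round up → n = 733.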